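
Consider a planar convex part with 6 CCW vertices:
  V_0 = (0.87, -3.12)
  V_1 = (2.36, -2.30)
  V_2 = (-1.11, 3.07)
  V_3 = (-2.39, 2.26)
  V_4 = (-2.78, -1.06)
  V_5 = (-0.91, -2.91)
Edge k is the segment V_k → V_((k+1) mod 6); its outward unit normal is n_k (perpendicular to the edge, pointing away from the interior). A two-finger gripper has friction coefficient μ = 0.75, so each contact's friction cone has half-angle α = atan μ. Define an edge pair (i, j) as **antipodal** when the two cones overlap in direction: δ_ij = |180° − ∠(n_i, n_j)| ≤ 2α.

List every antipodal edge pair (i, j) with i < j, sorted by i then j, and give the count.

α = atan 0.75 = 36.87°;  2α = 73.74°
n_0 = (+0.4821, -0.8761)
n_1 = (+0.8399, +0.5427)
n_2 = (-0.5347, +0.8450)
n_3 = (-0.9932, +0.1167)
n_4 = (-0.7033, -0.7109)
n_5 = (-0.1172, -0.9931)
  (0,1): δ = 85.96°  ·
  (0,2): δ = 3.50°  ✓
  (0,3): δ = 54.47°  ✓
  (0,4): δ = 106.48°  ·
  (0,5): δ = 144.45°  ·
  (1,2): δ = 90.54°  ·
  (1,3): δ = 39.57°  ✓
  (1,4): δ = 12.44°  ✓
  (1,5): δ = 50.40°  ✓
  (2,3): δ = 129.03°  ·
  (2,4): δ = 77.02°  ·
  (2,5): δ = 39.05°  ✓
  (3,4): δ = 127.99°  ·
  (3,5): δ = 90.03°  ·
  (4,5): δ = 142.04°  ·
antipodal pairs: 6

count = 6; pairs: (0,2), (0,3), (1,3), (1,4), (1,5), (2,5)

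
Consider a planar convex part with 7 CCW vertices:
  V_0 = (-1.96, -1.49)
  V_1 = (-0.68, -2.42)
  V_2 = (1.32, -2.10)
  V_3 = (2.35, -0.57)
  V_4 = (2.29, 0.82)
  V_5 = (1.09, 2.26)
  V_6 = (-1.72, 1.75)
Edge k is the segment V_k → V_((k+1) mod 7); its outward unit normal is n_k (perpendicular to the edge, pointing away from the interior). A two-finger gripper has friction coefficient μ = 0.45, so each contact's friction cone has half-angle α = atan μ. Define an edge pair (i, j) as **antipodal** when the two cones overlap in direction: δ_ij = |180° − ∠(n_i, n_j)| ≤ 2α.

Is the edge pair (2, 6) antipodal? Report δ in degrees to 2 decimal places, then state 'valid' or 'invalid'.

α = atan 0.45 = 24.23°;  2α = 48.46°
edge 2: e_2 = (+1.03, +1.53);  n_2 = (+0.8295, -0.5584)
edge 6: e_6 = (-0.24, -3.24);  n_6 = (-0.9973, +0.0739)
∠(n_2, n_6) = 150.29°
δ = |180° − 150.29°| = 29.71°
29.71° ≤ 2α = 48.46°  →  valid

δ = 29.71°, valid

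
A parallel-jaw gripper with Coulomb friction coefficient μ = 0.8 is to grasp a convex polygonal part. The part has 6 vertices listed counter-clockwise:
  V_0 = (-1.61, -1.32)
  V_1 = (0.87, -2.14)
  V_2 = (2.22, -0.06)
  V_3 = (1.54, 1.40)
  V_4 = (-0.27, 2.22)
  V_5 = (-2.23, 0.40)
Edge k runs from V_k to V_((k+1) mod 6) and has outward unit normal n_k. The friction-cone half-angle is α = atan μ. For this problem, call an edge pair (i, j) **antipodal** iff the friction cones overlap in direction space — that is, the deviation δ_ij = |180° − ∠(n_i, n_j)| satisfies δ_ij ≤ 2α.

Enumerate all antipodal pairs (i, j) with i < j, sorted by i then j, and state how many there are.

count = 8; pairs: (0,2), (0,3), (0,4), (1,4), (1,5), (2,4), (2,5), (3,5)

α = atan 0.8 = 38.66°;  2α = 77.32°
n_0 = (-0.3139, -0.9494)
n_1 = (+0.8388, -0.5444)
n_2 = (+0.9065, +0.4222)
n_3 = (+0.4127, +0.9109)
n_4 = (-0.6805, +0.7328)
n_5 = (-0.9407, -0.3391)
  (0,1): δ = 104.69°  ·
  (0,2): δ = 46.73°  ✓
  (0,3): δ = 6.08°  ✓
  (0,4): δ = 61.18°  ✓
  (0,5): δ = 128.12°  ·
  (1,2): δ = 122.04°  ·
  (1,3): δ = 81.39°  ·
  (1,4): δ = 14.14°  ✓
  (1,5): δ = 52.81°  ✓
  (2,3): δ = 139.35°  ·
  (2,4): δ = 72.10°  ✓
  (2,5): δ = 5.15°  ✓
  (3,4): δ = 112.75°  ·
  (3,5): δ = 45.81°  ✓
  (4,5): δ = 113.06°  ·
antipodal pairs: 8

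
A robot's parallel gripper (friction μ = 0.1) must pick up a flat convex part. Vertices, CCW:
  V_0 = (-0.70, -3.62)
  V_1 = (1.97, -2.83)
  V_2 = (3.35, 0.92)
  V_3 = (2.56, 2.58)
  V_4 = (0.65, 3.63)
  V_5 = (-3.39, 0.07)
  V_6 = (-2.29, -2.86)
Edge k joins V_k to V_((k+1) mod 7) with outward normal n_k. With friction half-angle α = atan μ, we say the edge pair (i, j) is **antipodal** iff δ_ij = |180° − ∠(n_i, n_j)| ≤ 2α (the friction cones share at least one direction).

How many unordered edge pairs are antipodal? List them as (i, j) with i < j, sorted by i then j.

count = 2; pairs: (2,5), (3,6)

α = atan 0.1 = 5.71°;  2α = 11.42°
n_0 = (+0.2837, -0.9589)
n_1 = (+0.9385, -0.3454)
n_2 = (+0.9030, +0.4297)
n_3 = (+0.4817, +0.8763)
n_4 = (-0.6611, +0.7503)
n_5 = (-0.9362, -0.3515)
n_6 = (-0.4313, -0.9022)
  (0,1): δ = 126.69°  ·
  (0,2): δ = 81.03°  ·
  (0,3): δ = 45.28°  ·
  (0,4): δ = 24.90°  ·
  (0,5): δ = 94.10°  ·
  (0,6): δ = 137.97°  ·
  (1,2): δ = 134.35°  ·
  (1,3): δ = 98.60°  ·
  (1,4): δ = 28.41°  ·
  (1,5): δ = 40.78°  ·
  (1,6): δ = 84.66°  ·
  (2,3): δ = 144.25°  ·
  (2,4): δ = 74.06°  ·
  (2,5): δ = 4.87°  ✓
  (2,6): δ = 39.00°  ·
  (3,4): δ = 109.81°  ·
  (3,5): δ = 40.62°  ·
  (3,6): δ = 3.25°  ✓
  (4,5): δ = 110.81°  ·
  (4,6): δ = 66.93°  ·
  (5,6): δ = 136.12°  ·
antipodal pairs: 2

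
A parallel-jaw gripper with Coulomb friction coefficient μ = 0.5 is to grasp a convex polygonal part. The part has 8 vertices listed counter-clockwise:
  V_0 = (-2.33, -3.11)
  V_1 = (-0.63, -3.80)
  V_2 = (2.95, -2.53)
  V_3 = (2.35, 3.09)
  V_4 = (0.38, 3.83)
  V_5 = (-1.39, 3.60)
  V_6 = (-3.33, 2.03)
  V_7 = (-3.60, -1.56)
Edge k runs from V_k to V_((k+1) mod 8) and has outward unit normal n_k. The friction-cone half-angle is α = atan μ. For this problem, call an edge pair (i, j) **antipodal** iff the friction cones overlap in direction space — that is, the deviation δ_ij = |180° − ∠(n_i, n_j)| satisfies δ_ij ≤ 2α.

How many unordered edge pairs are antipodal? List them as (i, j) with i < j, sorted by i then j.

α = atan 0.5 = 26.57°;  2α = 53.13°
n_0 = (-0.3761, -0.9266)
n_1 = (+0.3343, -0.9425)
n_2 = (+0.9943, +0.1062)
n_3 = (+0.3516, +0.9361)
n_4 = (-0.1289, +0.9917)
n_5 = (-0.6291, +0.7773)
n_6 = (-0.9972, +0.0750)
n_7 = (-0.7735, -0.6338)
  (0,1): δ = 138.38°  ·
  (0,2): δ = 61.81°  ·
  (0,3): δ = 1.50°  ✓
  (0,4): δ = 29.50°  ✓
  (0,5): δ = 61.07°  ·
  (0,6): δ = 107.79°  ·
  (0,7): δ = 151.42°  ·
  (1,2): δ = 103.44°  ·
  (1,3): δ = 40.12°  ✓
  (1,4): δ = 12.13°  ✓
  (1,5): δ = 19.45°  ✓
  (1,6): δ = 66.17°  ·
  (1,7): δ = 109.80°  ·
  (2,3): δ = 116.68°  ·
  (2,4): δ = 88.69°  ·
  (2,5): δ = 57.11°  ·
  (2,6): δ = 10.39°  ✓
  (2,7): δ = 33.24°  ✓
  (3,4): δ = 152.01°  ·
  (3,5): δ = 120.43°  ·
  (3,6): δ = 73.71°  ·
  (3,7): δ = 30.08°  ✓
  (4,5): δ = 148.42°  ·
  (4,6): δ = 101.70°  ·
  (4,7): δ = 58.07°  ·
  (5,6): δ = 133.28°  ·
  (5,7): δ = 89.65°  ·
  (6,7): δ = 136.37°  ·
antipodal pairs: 8

count = 8; pairs: (0,3), (0,4), (1,3), (1,4), (1,5), (2,6), (2,7), (3,7)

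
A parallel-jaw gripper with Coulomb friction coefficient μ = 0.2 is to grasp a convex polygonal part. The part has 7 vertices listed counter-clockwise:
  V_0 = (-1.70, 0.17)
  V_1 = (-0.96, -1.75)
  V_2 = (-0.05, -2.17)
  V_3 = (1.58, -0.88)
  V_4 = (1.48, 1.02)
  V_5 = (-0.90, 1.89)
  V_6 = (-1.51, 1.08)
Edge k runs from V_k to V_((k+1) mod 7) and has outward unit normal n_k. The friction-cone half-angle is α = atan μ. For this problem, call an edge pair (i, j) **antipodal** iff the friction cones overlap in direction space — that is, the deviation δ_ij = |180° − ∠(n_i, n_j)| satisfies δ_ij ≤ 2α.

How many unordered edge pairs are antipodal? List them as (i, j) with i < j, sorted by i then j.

count = 4; pairs: (0,3), (1,4), (2,5), (3,6)

α = atan 0.2 = 11.31°;  2α = 22.62°
n_0 = (-0.9331, -0.3596)
n_1 = (-0.4191, -0.9080)
n_2 = (+0.6206, -0.7841)
n_3 = (+0.9986, +0.0526)
n_4 = (+0.3433, +0.9392)
n_5 = (-0.7988, +0.6016)
n_6 = (-0.9789, +0.2044)
  (0,1): δ = 135.85°  ·
  (0,2): δ = 72.72°  ·
  (0,3): δ = 18.06°  ✓
  (0,4): δ = 48.84°  ·
  (0,5): δ = 121.94°  ·
  (0,6): δ = 147.13°  ·
  (1,2): δ = 116.87°  ·
  (1,3): δ = 62.21°  ·
  (1,4): δ = 4.70°  ✓
  (1,5): δ = 77.79°  ·
  (1,6): δ = 102.98°  ·
  (2,3): δ = 125.35°  ·
  (2,4): δ = 58.44°  ·
  (2,5): δ = 14.66°  ✓
  (2,6): δ = 39.85°  ·
  (3,4): δ = 113.09°  ·
  (3,5): δ = 40.00°  ·
  (3,6): δ = 14.81°  ✓
  (4,5): δ = 106.90°  ·
  (4,6): δ = 81.71°  ·
  (5,6): δ = 154.81°  ·
antipodal pairs: 4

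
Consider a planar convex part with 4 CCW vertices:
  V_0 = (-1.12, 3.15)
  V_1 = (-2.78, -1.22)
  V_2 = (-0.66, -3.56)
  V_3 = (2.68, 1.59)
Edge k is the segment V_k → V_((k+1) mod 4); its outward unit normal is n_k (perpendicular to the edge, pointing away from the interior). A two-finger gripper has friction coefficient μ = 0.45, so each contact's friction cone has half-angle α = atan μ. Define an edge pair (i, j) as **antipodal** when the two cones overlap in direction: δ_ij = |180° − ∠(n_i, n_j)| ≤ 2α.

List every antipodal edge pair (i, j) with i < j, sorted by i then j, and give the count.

α = atan 0.45 = 24.23°;  2α = 48.46°
n_0 = (-0.9348, +0.3551)
n_1 = (-0.7411, -0.6714)
n_2 = (+0.8390, -0.5441)
n_3 = (+0.3798, +0.9251)
  (0,1): δ = 117.02°  ·
  (0,2): δ = 12.17°  ✓
  (0,3): δ = 88.48°  ·
  (1,2): δ = 75.14°  ·
  (1,3): δ = 25.50°  ✓
  (2,3): δ = 79.35°  ·
antipodal pairs: 2

count = 2; pairs: (0,2), (1,3)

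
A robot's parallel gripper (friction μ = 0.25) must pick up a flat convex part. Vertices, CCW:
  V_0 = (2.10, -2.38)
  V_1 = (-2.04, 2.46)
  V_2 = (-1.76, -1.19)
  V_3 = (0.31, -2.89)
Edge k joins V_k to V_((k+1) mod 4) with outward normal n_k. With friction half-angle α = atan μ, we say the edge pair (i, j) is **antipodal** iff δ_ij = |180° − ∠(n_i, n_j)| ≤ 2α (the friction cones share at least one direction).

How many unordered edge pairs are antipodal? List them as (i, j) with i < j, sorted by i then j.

α = atan 0.25 = 14.04°;  2α = 28.07°
n_0 = (+0.7599, +0.6500)
n_1 = (-0.9971, -0.0765)
n_2 = (-0.6347, -0.7728)
n_3 = (+0.2740, -0.9617)
  (0,1): δ = 36.16°  ·
  (0,2): δ = 10.06°  ✓
  (0,3): δ = 65.36°  ·
  (1,2): δ = 133.78°  ·
  (1,3): δ = 78.48°  ·
  (2,3): δ = 124.70°  ·
antipodal pairs: 1

count = 1; pairs: (0,2)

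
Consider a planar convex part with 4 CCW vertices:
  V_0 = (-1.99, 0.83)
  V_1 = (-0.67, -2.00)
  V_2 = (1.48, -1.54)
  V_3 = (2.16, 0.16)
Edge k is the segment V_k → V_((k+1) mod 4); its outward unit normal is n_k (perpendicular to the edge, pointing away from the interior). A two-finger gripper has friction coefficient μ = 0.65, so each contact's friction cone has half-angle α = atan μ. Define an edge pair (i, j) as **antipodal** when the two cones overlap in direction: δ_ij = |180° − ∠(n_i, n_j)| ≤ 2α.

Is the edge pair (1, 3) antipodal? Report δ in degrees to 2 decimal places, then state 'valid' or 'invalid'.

δ = 21.25°, valid

α = atan 0.65 = 33.02°;  2α = 66.05°
edge 1: e_1 = (+2.15, +0.46);  n_1 = (+0.2092, -0.9779)
edge 3: e_3 = (-4.15, +0.67);  n_3 = (+0.1594, +0.9872)
∠(n_1, n_3) = 158.75°
δ = |180° − 158.75°| = 21.25°
21.25° ≤ 2α = 66.05°  →  valid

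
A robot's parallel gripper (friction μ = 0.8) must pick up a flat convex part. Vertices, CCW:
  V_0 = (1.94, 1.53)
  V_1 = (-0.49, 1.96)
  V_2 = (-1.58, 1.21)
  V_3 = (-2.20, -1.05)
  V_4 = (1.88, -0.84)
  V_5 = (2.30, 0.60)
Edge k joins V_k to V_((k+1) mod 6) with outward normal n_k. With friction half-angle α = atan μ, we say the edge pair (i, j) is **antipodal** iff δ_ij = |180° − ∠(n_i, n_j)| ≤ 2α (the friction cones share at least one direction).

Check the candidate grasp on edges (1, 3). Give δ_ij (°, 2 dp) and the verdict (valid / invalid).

δ = 31.58°, valid

α = atan 0.8 = 38.66°;  2α = 77.32°
edge 1: e_1 = (-1.09, -0.75);  n_1 = (-0.5668, +0.8238)
edge 3: e_3 = (+4.08, +0.21);  n_3 = (+0.0514, -0.9987)
∠(n_1, n_3) = 148.42°
δ = |180° − 148.42°| = 31.58°
31.58° ≤ 2α = 77.32°  →  valid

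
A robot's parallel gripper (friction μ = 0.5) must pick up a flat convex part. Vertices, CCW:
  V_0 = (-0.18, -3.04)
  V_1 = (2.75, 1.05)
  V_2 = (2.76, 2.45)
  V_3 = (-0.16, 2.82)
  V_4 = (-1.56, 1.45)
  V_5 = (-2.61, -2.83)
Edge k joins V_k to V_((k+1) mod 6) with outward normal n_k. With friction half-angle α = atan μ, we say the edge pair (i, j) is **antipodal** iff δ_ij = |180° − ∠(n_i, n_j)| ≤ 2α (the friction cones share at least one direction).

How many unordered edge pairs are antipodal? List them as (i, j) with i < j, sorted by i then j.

count = 6; pairs: (0,3), (0,4), (1,3), (1,4), (2,5), (3,5)

α = atan 0.5 = 26.57°;  2α = 53.13°
n_0 = (+0.8129, -0.5824)
n_1 = (+1.0000, -0.0071)
n_2 = (+0.1257, +0.9921)
n_3 = (-0.6994, +0.7147)
n_4 = (-0.9712, +0.2383)
n_5 = (-0.0861, -0.9963)
  (0,1): δ = 144.79°  ·
  (0,2): δ = 61.60°  ·
  (0,3): δ = 10.00°  ✓
  (0,4): δ = 21.83°  ✓
  (0,5): δ = 120.68°  ·
  (1,2): δ = 96.81°  ·
  (1,3): δ = 45.21°  ✓
  (1,4): δ = 13.37°  ✓
  (1,5): δ = 85.47°  ·
  (2,3): δ = 128.40°  ·
  (2,4): δ = 96.56°  ·
  (2,5): δ = 2.28°  ✓
  (3,4): δ = 148.16°  ·
  (3,5): δ = 49.32°  ✓
  (4,5): δ = 81.16°  ·
antipodal pairs: 6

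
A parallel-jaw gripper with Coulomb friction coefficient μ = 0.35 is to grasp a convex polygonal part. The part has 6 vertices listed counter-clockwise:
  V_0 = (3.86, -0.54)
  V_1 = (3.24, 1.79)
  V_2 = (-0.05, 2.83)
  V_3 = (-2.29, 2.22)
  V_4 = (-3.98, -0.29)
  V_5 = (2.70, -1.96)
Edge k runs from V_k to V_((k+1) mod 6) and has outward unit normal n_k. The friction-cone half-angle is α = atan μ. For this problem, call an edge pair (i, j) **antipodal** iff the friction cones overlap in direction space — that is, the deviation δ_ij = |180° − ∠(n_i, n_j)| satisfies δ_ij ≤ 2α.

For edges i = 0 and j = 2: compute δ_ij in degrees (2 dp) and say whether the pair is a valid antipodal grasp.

δ = 89.67°, invalid

α = atan 0.35 = 19.29°;  2α = 38.58°
edge 0: e_0 = (-0.62, +2.33);  n_0 = (+0.9664, +0.2571)
edge 2: e_2 = (-2.24, -0.61);  n_2 = (-0.2628, +0.9649)
∠(n_0, n_2) = 90.33°
δ = |180° − 90.33°| = 89.67°
89.67° > 2α = 38.58°  →  invalid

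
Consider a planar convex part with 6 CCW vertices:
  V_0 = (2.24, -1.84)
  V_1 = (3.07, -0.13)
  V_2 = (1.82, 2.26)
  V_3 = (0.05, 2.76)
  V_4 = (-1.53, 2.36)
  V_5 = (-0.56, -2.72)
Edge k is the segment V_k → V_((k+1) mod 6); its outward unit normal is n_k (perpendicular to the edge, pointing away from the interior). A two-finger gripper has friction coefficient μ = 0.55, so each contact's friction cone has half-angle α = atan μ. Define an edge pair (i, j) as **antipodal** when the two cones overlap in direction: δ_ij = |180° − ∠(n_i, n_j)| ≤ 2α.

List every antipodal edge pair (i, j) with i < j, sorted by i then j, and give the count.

count = 5; pairs: (0,3), (0,4), (1,4), (2,5), (3,5)

α = atan 0.55 = 28.81°;  2α = 57.62°
n_0 = (+0.8996, -0.4367)
n_1 = (+0.8861, +0.4635)
n_2 = (+0.2718, +0.9623)
n_3 = (-0.2454, +0.9694)
n_4 = (-0.9823, -0.1876)
n_5 = (+0.2998, -0.9540)
  (0,1): δ = 126.50°  ·
  (0,2): δ = 79.88°  ·
  (0,3): δ = 49.90°  ✓
  (0,4): δ = 36.70°  ✓
  (0,5): δ = 133.34°  ·
  (1,2): δ = 133.38°  ·
  (1,3): δ = 103.40°  ·
  (1,4): δ = 16.80°  ✓
  (1,5): δ = 79.84°  ·
  (2,3): δ = 150.02°  ·
  (2,4): δ = 63.42°  ·
  (2,5): δ = 33.22°  ✓
  (3,4): δ = 93.40°  ·
  (3,5): δ = 3.24°  ✓
  (4,5): δ = 83.36°  ·
antipodal pairs: 5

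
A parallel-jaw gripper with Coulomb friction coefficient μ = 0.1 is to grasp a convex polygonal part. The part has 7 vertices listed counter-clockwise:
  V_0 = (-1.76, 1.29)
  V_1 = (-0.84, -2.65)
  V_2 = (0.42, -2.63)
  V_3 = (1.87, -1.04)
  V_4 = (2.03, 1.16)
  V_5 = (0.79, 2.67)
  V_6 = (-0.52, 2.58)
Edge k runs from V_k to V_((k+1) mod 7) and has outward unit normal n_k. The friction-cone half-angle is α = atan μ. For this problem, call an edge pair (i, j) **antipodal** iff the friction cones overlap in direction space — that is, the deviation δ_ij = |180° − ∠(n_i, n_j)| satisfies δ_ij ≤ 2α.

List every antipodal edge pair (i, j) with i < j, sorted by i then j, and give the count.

count = 2; pairs: (1,5), (2,6)

α = atan 0.1 = 5.71°;  2α = 11.42°
n_0 = (-0.9738, -0.2274)
n_1 = (+0.0159, -0.9999)
n_2 = (+0.7389, -0.6738)
n_3 = (+0.9974, -0.0725)
n_4 = (+0.7728, +0.6346)
n_5 = (-0.0685, +0.9976)
n_6 = (-0.7209, +0.6930)
  (0,1): δ = 102.23°  ·
  (0,2): δ = 55.51°  ·
  (0,3): δ = 17.30°  ·
  (0,4): δ = 26.25°  ·
  (0,5): δ = 80.79°  ·
  (0,6): δ = 122.99°  ·
  (1,2): δ = 133.27°  ·
  (1,3): δ = 95.07°  ·
  (1,4): δ = 51.52°  ·
  (1,5): δ = 3.02°  ✓
  (1,6): δ = 45.22°  ·
  (2,3): δ = 141.80°  ·
  (2,4): δ = 98.24°  ·
  (2,5): δ = 43.71°  ·
  (2,6): δ = 1.50°  ✓
  (3,4): δ = 136.45°  ·
  (3,5): δ = 81.91°  ·
  (3,6): δ = 39.71°  ·
  (4,5): δ = 125.46°  ·
  (4,6): δ = 83.26°  ·
  (5,6): δ = 137.80°  ·
antipodal pairs: 2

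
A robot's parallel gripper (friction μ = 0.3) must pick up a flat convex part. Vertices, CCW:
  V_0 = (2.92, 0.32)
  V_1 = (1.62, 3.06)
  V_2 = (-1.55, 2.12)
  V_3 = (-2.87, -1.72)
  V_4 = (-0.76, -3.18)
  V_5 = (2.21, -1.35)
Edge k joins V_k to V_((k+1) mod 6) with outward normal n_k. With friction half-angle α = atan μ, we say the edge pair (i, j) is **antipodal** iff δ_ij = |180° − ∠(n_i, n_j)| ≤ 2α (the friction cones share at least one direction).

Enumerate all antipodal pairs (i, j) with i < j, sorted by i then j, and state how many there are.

α = atan 0.3 = 16.70°;  2α = 33.40°
n_0 = (+0.9035, +0.4287)
n_1 = (-0.2843, +0.9587)
n_2 = (-0.9457, +0.3251)
n_3 = (-0.5690, -0.8223)
n_4 = (+0.5246, -0.8514)
n_5 = (+0.9203, -0.3913)
  (0,1): δ = 98.87°  ·
  (0,2): δ = 44.35°  ·
  (0,3): δ = 29.94°  ✓
  (0,4): δ = 96.26°  ·
  (0,5): δ = 131.59°  ·
  (1,2): δ = 125.49°  ·
  (1,3): δ = 51.20°  ·
  (1,4): δ = 15.12°  ✓
  (1,5): δ = 50.45°  ·
  (2,3): δ = 105.71°  ·
  (2,4): δ = 39.39°  ·
  (2,5): δ = 4.06°  ✓
  (3,4): δ = 113.68°  ·
  (3,5): δ = 78.35°  ·
  (4,5): δ = 144.67°  ·
antipodal pairs: 3

count = 3; pairs: (0,3), (1,4), (2,5)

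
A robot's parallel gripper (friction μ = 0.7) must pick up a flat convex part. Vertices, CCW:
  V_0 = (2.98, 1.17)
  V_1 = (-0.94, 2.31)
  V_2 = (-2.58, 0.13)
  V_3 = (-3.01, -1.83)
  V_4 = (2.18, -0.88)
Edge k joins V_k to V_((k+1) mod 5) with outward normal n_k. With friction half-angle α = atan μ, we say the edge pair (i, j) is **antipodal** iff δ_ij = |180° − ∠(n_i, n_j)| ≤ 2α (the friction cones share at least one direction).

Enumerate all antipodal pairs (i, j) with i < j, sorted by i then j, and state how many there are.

α = atan 0.7 = 34.99°;  2α = 69.98°
n_0 = (+0.2792, +0.9602)
n_1 = (-0.7991, +0.6012)
n_2 = (-0.9768, +0.2143)
n_3 = (+0.1801, -0.9837)
n_4 = (+0.9316, -0.3635)
  (0,1): δ = 110.74°  ·
  (0,2): δ = 86.16°  ·
  (0,3): δ = 26.59°  ✓
  (0,4): δ = 84.90°  ·
  (1,2): δ = 155.42°  ·
  (1,3): δ = 42.67°  ✓
  (1,4): δ = 15.64°  ✓
  (2,3): δ = 67.25°  ✓
  (2,4): δ = 8.94°  ✓
  (3,4): δ = 121.69°  ·
antipodal pairs: 5

count = 5; pairs: (0,3), (1,3), (1,4), (2,3), (2,4)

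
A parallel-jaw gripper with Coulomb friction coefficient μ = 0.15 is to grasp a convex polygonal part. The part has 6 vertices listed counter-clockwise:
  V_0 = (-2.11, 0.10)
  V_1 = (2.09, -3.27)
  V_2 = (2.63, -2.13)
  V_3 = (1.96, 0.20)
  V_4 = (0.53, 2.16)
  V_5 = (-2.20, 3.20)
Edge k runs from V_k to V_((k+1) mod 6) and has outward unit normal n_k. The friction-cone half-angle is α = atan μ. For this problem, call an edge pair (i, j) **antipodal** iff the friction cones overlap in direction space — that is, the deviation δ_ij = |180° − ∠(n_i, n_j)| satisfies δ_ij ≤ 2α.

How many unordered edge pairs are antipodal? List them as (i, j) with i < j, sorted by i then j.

count = 2; pairs: (0,3), (2,5)

α = atan 0.15 = 8.53°;  2α = 17.06°
n_0 = (-0.6258, -0.7800)
n_1 = (+0.9037, -0.4281)
n_2 = (+0.9611, +0.2764)
n_3 = (+0.8078, +0.5894)
n_4 = (+0.3560, +0.9345)
n_5 = (-0.9996, -0.0290)
  (0,1): δ = 76.60°  ·
  (0,2): δ = 35.21°  ·
  (0,3): δ = 15.14°  ✓
  (0,4): δ = 17.89°  ·
  (0,5): δ = 130.41°  ·
  (1,2): δ = 138.61°  ·
  (1,3): δ = 118.54°  ·
  (1,4): δ = 85.51°  ·
  (1,5): δ = 27.01°  ·
  (2,3): δ = 159.93°  ·
  (2,4): δ = 126.90°  ·
  (2,5): δ = 14.38°  ✓
  (3,4): δ = 146.97°  ·
  (3,5): δ = 34.45°  ·
  (4,5): δ = 67.48°  ·
antipodal pairs: 2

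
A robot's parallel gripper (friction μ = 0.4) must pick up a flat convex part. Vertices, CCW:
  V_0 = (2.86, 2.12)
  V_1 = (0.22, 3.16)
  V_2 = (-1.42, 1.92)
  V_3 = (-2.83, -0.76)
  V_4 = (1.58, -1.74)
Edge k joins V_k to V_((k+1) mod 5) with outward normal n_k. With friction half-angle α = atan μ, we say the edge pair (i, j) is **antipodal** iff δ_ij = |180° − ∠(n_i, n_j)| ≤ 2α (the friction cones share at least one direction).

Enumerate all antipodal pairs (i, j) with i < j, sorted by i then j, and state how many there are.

count = 3; pairs: (0,3), (1,4), (2,4)

α = atan 0.4 = 21.80°;  2α = 43.60°
n_0 = (+0.3665, +0.9304)
n_1 = (-0.6031, +0.7977)
n_2 = (-0.8850, +0.4656)
n_3 = (-0.2169, -0.9762)
n_4 = (+0.9492, -0.3148)
  (0,1): δ = 121.41°  ·
  (0,2): δ = 96.25°  ·
  (0,3): δ = 8.97°  ✓
  (0,4): δ = 93.16°  ·
  (1,2): δ = 154.84°  ·
  (1,3): δ = 49.62°  ·
  (1,4): δ = 34.56°  ✓
  (2,3): δ = 74.78°  ·
  (2,4): δ = 9.40°  ✓
  (3,4): δ = 95.82°  ·
antipodal pairs: 3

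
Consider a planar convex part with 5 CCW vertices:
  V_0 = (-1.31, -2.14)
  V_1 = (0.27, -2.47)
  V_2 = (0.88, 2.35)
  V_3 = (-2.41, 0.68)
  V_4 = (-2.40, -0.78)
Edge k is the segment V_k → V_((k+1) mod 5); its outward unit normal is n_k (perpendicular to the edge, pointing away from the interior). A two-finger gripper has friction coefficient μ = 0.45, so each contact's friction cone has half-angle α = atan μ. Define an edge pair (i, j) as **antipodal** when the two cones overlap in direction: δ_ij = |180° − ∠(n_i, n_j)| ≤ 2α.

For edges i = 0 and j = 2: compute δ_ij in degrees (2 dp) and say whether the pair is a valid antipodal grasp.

δ = 38.71°, valid

α = atan 0.45 = 24.23°;  2α = 48.46°
edge 0: e_0 = (+1.58, -0.33);  n_0 = (-0.2044, -0.9789)
edge 2: e_2 = (-3.29, -1.67);  n_2 = (-0.4526, +0.8917)
∠(n_0, n_2) = 141.29°
δ = |180° − 141.29°| = 38.71°
38.71° ≤ 2α = 48.46°  →  valid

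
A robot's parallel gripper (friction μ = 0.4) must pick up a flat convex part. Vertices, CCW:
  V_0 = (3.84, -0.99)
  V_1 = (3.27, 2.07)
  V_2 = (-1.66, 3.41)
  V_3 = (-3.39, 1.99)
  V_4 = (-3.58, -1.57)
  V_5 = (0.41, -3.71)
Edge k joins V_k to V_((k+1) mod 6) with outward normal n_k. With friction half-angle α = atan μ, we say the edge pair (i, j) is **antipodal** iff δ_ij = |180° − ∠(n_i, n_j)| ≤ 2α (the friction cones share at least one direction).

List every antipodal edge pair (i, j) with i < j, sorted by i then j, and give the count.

count = 3; pairs: (0,3), (1,4), (2,5)

α = atan 0.4 = 21.80°;  2α = 43.60°
n_0 = (+0.9831, +0.1831)
n_1 = (+0.2623, +0.9650)
n_2 = (-0.6345, +0.7730)
n_3 = (-0.9986, +0.0533)
n_4 = (-0.4727, -0.8813)
n_5 = (+0.6213, -0.7835)
  (0,1): δ = 115.76°  ·
  (0,2): δ = 61.17°  ·
  (0,3): δ = 13.61°  ✓
  (0,4): δ = 51.24°  ·
  (0,5): δ = 117.86°  ·
  (1,2): δ = 125.41°  ·
  (1,3): δ = 77.85°  ·
  (1,4): δ = 13.00°  ✓
  (1,5): δ = 53.62°  ·
  (2,3): δ = 132.43°  ·
  (2,4): δ = 67.59°  ·
  (2,5): δ = 0.96°  ✓
  (3,4): δ = 115.15°  ·
  (3,5): δ = 48.53°  ·
  (4,5): δ = 113.38°  ·
antipodal pairs: 3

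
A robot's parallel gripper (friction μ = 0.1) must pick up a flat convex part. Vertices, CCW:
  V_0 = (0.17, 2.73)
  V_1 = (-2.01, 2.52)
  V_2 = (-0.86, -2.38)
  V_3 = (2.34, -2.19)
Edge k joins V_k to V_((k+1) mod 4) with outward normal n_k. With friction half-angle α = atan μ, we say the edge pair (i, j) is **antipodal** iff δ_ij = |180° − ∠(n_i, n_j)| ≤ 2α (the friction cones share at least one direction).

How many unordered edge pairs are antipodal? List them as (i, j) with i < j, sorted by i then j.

count = 2; pairs: (0,2), (1,3)

α = atan 0.1 = 5.71°;  2α = 11.42°
n_0 = (-0.0959, +0.9954)
n_1 = (-0.9735, -0.2285)
n_2 = (+0.0593, -0.9982)
n_3 = (+0.9150, +0.4035)
  (0,1): δ = 82.29°  ·
  (0,2): δ = 2.10°  ✓
  (0,3): δ = 108.30°  ·
  (1,2): δ = 99.81°  ·
  (1,3): δ = 10.59°  ✓
  (2,3): δ = 69.60°  ·
antipodal pairs: 2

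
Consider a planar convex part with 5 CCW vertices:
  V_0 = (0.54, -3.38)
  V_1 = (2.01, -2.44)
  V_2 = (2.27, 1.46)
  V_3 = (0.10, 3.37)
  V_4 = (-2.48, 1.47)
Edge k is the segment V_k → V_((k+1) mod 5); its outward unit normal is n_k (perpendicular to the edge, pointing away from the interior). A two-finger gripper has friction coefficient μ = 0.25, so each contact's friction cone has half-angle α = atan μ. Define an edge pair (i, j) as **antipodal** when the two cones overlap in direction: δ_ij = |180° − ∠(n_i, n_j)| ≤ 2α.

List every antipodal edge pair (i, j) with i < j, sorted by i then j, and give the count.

count = 2; pairs: (0,3), (2,4)

α = atan 0.25 = 14.04°;  2α = 28.07°
n_0 = (+0.5387, -0.8425)
n_1 = (+0.9978, -0.0665)
n_2 = (+0.6607, +0.7506)
n_3 = (-0.5930, +0.8052)
n_4 = (-0.8489, -0.5286)
  (0,1): δ = 126.41°  ·
  (0,2): δ = 73.95°  ·
  (0,3): δ = 3.77°  ✓
  (0,4): δ = 89.31°  ·
  (1,2): δ = 127.54°  ·
  (1,3): δ = 49.82°  ·
  (1,4): δ = 35.72°  ·
  (2,3): δ = 102.28°  ·
  (2,4): δ = 16.74°  ✓
  (3,4): δ = 94.46°  ·
antipodal pairs: 2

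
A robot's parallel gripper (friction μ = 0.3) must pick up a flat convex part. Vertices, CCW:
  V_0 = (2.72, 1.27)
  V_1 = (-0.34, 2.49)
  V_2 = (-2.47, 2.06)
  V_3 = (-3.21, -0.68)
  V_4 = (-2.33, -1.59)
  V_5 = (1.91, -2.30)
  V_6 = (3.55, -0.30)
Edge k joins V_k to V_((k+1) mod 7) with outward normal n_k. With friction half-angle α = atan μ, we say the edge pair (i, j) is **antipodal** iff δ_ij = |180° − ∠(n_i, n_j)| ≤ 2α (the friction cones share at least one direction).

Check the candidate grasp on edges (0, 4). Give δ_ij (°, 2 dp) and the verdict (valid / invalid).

δ = 12.23°, valid

α = atan 0.3 = 16.70°;  2α = 33.40°
edge 0: e_0 = (-3.06, +1.22);  n_0 = (+0.3703, +0.9289)
edge 4: e_4 = (+4.24, -0.71);  n_4 = (-0.1652, -0.9863)
∠(n_0, n_4) = 167.77°
δ = |180° − 167.77°| = 12.23°
12.23° ≤ 2α = 33.40°  →  valid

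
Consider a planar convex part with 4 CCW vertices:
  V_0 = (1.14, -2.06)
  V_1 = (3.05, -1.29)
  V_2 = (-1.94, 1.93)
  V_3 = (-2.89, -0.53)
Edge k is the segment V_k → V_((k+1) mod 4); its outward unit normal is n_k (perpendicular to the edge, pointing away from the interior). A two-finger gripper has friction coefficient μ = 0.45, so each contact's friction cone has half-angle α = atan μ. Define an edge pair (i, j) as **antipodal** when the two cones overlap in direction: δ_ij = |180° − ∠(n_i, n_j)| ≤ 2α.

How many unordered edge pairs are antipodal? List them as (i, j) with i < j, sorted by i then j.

α = atan 0.45 = 24.23°;  2α = 48.46°
n_0 = (+0.3739, -0.9275)
n_1 = (+0.5422, +0.8402)
n_2 = (-0.9329, +0.3602)
n_3 = (-0.3549, -0.9349)
  (0,1): δ = 54.79°  ·
  (0,2): δ = 46.93°  ✓
  (0,3): δ = 137.25°  ·
  (1,2): δ = 78.28°  ·
  (1,3): δ = 12.04°  ✓
  (2,3): δ = 89.67°  ·
antipodal pairs: 2

count = 2; pairs: (0,2), (1,3)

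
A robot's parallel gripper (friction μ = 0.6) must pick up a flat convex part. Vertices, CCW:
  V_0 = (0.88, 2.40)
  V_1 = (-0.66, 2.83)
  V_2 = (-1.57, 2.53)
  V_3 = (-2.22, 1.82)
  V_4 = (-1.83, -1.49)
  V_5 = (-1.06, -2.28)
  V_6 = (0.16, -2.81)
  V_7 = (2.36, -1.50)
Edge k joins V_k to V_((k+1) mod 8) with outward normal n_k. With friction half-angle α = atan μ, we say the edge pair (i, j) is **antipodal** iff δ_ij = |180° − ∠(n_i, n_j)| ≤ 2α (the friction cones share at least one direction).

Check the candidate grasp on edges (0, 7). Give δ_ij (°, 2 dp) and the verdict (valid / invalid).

δ = 126.38°, invalid

α = atan 0.6 = 30.96°;  2α = 61.93°
edge 0: e_0 = (-1.54, +0.43);  n_0 = (+0.2689, +0.9632)
edge 7: e_7 = (-1.48, +3.90);  n_7 = (+0.9349, +0.3548)
∠(n_0, n_7) = 53.62°
δ = |180° − 53.62°| = 126.38°
126.38° > 2α = 61.93°  →  invalid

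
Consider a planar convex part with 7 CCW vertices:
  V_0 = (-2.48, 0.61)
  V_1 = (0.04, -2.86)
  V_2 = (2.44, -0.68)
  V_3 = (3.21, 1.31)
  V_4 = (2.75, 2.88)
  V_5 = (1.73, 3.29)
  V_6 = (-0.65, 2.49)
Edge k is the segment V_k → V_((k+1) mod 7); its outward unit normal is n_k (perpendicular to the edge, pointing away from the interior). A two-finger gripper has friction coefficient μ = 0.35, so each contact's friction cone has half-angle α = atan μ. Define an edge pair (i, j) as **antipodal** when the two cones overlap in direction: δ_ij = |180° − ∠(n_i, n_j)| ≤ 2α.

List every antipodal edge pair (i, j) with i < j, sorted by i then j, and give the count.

α = atan 0.35 = 19.29°;  2α = 38.58°
n_0 = (-0.8091, -0.5876)
n_1 = (+0.6724, -0.7402)
n_2 = (+0.9326, -0.3609)
n_3 = (+0.9597, +0.2812)
n_4 = (+0.3730, +0.9278)
n_5 = (-0.3186, +0.9479)
n_6 = (-0.7166, +0.6975)
  (0,1): δ = 83.74°  ·
  (0,2): δ = 57.14°  ·
  (0,3): δ = 19.66°  ✓
  (0,4): δ = 32.11°  ✓
  (0,5): δ = 72.59°  ·
  (0,6): δ = 99.78°  ·
  (1,2): δ = 153.40°  ·
  (1,3): δ = 115.92°  ·
  (1,4): δ = 64.15°  ·
  (1,5): δ = 23.67°  ✓
  (1,6): δ = 3.52°  ✓
  (2,3): δ = 142.52°  ·
  (2,4): δ = 90.75°  ·
  (2,5): δ = 50.27°  ·
  (2,6): δ = 23.07°  ✓
  (3,4): δ = 128.23°  ·
  (3,5): δ = 87.75°  ·
  (3,6): δ = 60.56°  ·
  (4,5): δ = 139.52°  ·
  (4,6): δ = 112.33°  ·
  (5,6): δ = 152.81°  ·
antipodal pairs: 5

count = 5; pairs: (0,3), (0,4), (1,5), (1,6), (2,6)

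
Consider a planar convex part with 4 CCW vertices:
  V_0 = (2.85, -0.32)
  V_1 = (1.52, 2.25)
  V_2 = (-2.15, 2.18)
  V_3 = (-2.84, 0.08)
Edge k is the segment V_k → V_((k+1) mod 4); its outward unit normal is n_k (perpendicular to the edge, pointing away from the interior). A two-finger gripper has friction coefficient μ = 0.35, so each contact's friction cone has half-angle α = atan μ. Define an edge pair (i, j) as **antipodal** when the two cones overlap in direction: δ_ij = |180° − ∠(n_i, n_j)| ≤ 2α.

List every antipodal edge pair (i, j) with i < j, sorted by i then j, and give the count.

count = 1; pairs: (1,3)

α = atan 0.35 = 19.29°;  2α = 38.58°
n_0 = (+0.8881, +0.4596)
n_1 = (-0.0191, +0.9998)
n_2 = (-0.9500, +0.3122)
n_3 = (-0.0701, -0.9975)
  (0,1): δ = 116.27°  ·
  (0,2): δ = 45.55°  ·
  (0,3): δ = 58.62°  ·
  (1,2): δ = 109.28°  ·
  (1,3): δ = 5.11°  ✓
  (2,3): δ = 75.83°  ·
antipodal pairs: 1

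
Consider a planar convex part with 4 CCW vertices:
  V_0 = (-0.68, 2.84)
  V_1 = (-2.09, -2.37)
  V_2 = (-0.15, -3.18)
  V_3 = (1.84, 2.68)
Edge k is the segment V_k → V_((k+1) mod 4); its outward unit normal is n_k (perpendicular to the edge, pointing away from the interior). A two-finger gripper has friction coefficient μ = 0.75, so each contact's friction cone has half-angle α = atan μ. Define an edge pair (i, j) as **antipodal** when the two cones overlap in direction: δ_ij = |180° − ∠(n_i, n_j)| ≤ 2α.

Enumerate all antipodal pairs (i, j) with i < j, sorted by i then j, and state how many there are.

α = atan 0.75 = 36.87°;  2α = 73.74°
n_0 = (-0.9653, +0.2612)
n_1 = (-0.3853, -0.9228)
n_2 = (+0.9469, -0.3216)
n_3 = (+0.0634, +0.9980)
  (0,1): δ = 97.52°  ·
  (0,2): δ = 3.61°  ✓
  (0,3): δ = 101.51°  ·
  (1,2): δ = 86.10°  ·
  (1,3): δ = 19.03°  ✓
  (2,3): δ = 74.88°  ·
antipodal pairs: 2

count = 2; pairs: (0,2), (1,3)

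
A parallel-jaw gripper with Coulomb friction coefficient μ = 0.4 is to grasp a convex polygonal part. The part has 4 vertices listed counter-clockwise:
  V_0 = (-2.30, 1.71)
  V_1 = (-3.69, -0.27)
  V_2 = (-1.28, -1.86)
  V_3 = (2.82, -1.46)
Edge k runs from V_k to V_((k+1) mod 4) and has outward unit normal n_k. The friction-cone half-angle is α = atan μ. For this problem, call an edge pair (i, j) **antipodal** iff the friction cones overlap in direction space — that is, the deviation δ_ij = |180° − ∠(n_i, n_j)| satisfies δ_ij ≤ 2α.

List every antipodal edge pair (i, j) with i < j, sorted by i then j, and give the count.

count = 2; pairs: (1,3), (2,3)

α = atan 0.4 = 21.80°;  2α = 43.60°
n_0 = (-0.8185, +0.5746)
n_1 = (-0.5507, -0.8347)
n_2 = (+0.0971, -0.9953)
n_3 = (+0.5264, +0.8502)
  (0,1): δ = 88.35°  ·
  (0,2): δ = 49.36°  ·
  (0,3): δ = 93.31°  ·
  (1,2): δ = 141.01°  ·
  (1,3): δ = 1.65°  ✓
  (2,3): δ = 37.34°  ✓
antipodal pairs: 2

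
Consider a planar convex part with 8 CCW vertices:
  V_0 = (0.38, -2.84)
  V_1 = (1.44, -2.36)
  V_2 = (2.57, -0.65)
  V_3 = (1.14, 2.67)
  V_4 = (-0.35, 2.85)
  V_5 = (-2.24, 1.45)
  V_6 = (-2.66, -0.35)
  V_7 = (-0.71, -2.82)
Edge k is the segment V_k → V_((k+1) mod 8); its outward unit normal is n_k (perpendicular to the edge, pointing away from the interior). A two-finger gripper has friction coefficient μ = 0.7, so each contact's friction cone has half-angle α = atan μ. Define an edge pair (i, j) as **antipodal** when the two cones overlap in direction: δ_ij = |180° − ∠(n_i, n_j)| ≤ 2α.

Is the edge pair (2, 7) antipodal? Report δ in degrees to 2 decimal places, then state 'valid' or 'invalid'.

α = atan 0.7 = 34.99°;  2α = 69.98°
edge 2: e_2 = (-1.43, +3.32);  n_2 = (+0.9184, +0.3956)
edge 7: e_7 = (+1.09, -0.02);  n_7 = (-0.0183, -0.9998)
∠(n_2, n_7) = 114.35°
δ = |180° − 114.35°| = 65.65°
65.65° ≤ 2α = 69.98°  →  valid

δ = 65.65°, valid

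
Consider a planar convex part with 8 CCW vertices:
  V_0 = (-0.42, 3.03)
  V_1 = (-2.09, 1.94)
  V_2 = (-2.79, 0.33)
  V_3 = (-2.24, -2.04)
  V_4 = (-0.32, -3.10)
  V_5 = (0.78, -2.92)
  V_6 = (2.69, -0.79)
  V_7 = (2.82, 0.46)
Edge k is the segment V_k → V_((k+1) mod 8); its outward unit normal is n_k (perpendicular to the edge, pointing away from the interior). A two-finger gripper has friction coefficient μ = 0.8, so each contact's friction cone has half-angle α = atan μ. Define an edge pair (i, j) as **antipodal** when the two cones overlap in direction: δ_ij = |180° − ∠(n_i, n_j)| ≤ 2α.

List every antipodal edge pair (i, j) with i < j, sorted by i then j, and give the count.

count = 14; pairs: (0,3), (0,4), (0,5), (0,6), (1,4), (1,5), (1,6), (1,7), (2,5), (2,6), (2,7), (3,6), (3,7), (4,7)

α = atan 0.8 = 38.66°;  2α = 77.32°
n_0 = (-0.5466, +0.8374)
n_1 = (-0.9171, +0.3987)
n_2 = (-0.9741, -0.2261)
n_3 = (-0.4833, -0.8754)
n_4 = (+0.1615, -0.9869)
n_5 = (+0.7445, -0.6676)
n_6 = (+0.9946, -0.1034)
n_7 = (+0.6214, +0.7835)
  (0,1): δ = 146.63°  ·
  (0,2): δ = 110.07°  ·
  (0,3): δ = 62.03°  ✓
  (0,4): δ = 23.84°  ✓
  (0,5): δ = 14.98°  ✓
  (0,6): δ = 50.93°  ✓
  (0,7): δ = 108.45°  ·
  (1,2): δ = 143.44°  ·
  (1,3): δ = 95.40°  ·
  (1,4): δ = 57.21°  ✓
  (1,5): δ = 18.38°  ✓
  (1,6): δ = 17.56°  ✓
  (1,7): δ = 75.08°  ✓
  (2,3): δ = 131.97°  ·
  (2,4): δ = 93.77°  ·
  (2,5): δ = 54.95°  ✓
  (2,6): δ = 19.00°  ✓
  (2,7): δ = 38.51°  ✓
  (3,4): δ = 141.80°  ·
  (3,5): δ = 102.98°  ·
  (3,6): δ = 67.04°  ✓
  (3,7): δ = 9.52°  ✓
  (4,5): δ = 141.18°  ·
  (4,6): δ = 105.23°  ·
  (4,7): δ = 47.72°  ✓
  (5,6): δ = 144.05°  ·
  (5,7): δ = 86.54°  ·
  (6,7): δ = 122.48°  ·
antipodal pairs: 14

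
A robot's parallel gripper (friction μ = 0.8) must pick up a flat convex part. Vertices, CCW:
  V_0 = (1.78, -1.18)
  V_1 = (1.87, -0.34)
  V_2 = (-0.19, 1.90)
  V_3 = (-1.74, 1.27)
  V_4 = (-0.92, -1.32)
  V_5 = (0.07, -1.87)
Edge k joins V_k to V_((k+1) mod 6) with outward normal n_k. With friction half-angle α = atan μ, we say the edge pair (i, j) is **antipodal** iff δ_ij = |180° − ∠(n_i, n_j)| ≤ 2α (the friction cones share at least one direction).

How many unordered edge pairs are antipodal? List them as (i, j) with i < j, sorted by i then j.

count = 8; pairs: (0,2), (0,3), (0,4), (1,3), (1,4), (1,5), (2,4), (2,5)

α = atan 0.8 = 38.66°;  2α = 77.32°
n_0 = (+0.9943, -0.1065)
n_1 = (+0.7361, +0.6769)
n_2 = (-0.3765, +0.9264)
n_3 = (-0.9534, -0.3018)
n_4 = (-0.4856, -0.8742)
n_5 = (+0.3742, -0.9274)
  (0,1): δ = 131.28°  ·
  (0,2): δ = 61.77°  ✓
  (0,3): δ = 23.68°  ✓
  (0,4): δ = 67.06°  ✓
  (0,5): δ = 118.09°  ·
  (1,2): δ = 110.48°  ·
  (1,3): δ = 25.04°  ✓
  (1,4): δ = 18.34°  ✓
  (1,5): δ = 69.37°  ✓
  (2,3): δ = 94.55°  ·
  (2,4): δ = 51.17°  ✓
  (2,5): δ = 0.14°  ✓
  (3,4): δ = 136.62°  ·
  (3,5): δ = 85.59°  ·
  (4,5): δ = 128.97°  ·
antipodal pairs: 8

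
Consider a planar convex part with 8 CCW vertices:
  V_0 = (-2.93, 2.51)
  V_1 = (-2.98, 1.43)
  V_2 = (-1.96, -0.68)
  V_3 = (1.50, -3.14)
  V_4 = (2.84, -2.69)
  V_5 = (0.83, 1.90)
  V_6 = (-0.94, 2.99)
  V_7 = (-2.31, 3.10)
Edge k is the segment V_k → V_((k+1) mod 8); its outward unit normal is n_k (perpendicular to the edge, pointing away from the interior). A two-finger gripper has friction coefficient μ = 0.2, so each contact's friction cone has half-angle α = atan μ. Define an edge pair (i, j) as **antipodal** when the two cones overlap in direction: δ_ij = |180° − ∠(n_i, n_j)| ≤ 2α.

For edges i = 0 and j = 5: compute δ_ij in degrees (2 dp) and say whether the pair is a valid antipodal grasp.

δ = 61.03°, invalid

α = atan 0.2 = 11.31°;  2α = 22.62°
edge 0: e_0 = (-0.05, -1.08);  n_0 = (-0.9989, +0.0462)
edge 5: e_5 = (-1.77, +1.09);  n_5 = (+0.5244, +0.8515)
∠(n_0, n_5) = 118.97°
δ = |180° − 118.97°| = 61.03°
61.03° > 2α = 22.62°  →  invalid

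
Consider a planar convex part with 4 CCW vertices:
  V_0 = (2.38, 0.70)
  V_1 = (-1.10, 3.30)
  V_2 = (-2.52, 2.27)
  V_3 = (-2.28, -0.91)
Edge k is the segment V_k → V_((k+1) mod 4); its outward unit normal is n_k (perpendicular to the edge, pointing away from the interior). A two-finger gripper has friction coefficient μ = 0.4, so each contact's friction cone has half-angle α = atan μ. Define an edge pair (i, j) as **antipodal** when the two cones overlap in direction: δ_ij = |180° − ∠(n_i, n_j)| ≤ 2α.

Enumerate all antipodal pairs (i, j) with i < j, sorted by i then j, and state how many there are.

α = atan 0.4 = 21.80°;  2α = 43.60°
n_0 = (+0.5985, +0.8011)
n_1 = (-0.5872, +0.8095)
n_2 = (-0.9972, -0.0753)
n_3 = (+0.3266, -0.9452)
  (0,1): δ = 107.28°  ·
  (0,2): δ = 48.92°  ·
  (0,3): δ = 55.82°  ·
  (1,2): δ = 121.64°  ·
  (1,3): δ = 16.90°  ✓
  (2,3): δ = 75.26°  ·
antipodal pairs: 1

count = 1; pairs: (1,3)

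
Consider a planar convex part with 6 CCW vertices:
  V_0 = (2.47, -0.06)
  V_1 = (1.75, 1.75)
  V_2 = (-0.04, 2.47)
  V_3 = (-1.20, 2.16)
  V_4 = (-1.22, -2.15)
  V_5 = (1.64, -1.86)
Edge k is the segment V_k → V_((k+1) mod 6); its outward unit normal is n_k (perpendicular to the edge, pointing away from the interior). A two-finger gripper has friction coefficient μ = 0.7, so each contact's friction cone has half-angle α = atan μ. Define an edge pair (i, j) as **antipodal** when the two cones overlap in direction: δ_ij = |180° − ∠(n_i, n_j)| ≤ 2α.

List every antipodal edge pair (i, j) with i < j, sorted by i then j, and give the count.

α = atan 0.7 = 34.99°;  2α = 69.98°
n_0 = (+0.9292, +0.3696)
n_1 = (+0.3732, +0.9278)
n_2 = (-0.2582, +0.9661)
n_3 = (-1.0000, +0.0046)
n_4 = (+0.1009, -0.9949)
n_5 = (+0.9081, -0.4187)
  (0,1): δ = 133.60°  ·
  (0,2): δ = 96.73°  ·
  (0,3): δ = 21.96°  ✓
  (0,4): δ = 74.10°  ·
  (0,5): δ = 133.55°  ·
  (1,2): δ = 143.13°  ·
  (1,3): δ = 68.35°  ✓
  (1,4): δ = 27.70°  ✓
  (1,5): δ = 87.16°  ·
  (2,3): δ = 105.23°  ·
  (2,4): δ = 9.17°  ✓
  (2,5): δ = 50.28°  ✓
  (3,4): δ = 83.94°  ·
  (3,5): δ = 24.49°  ✓
  (4,5): δ = 120.54°  ·
antipodal pairs: 6

count = 6; pairs: (0,3), (1,3), (1,4), (2,4), (2,5), (3,5)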